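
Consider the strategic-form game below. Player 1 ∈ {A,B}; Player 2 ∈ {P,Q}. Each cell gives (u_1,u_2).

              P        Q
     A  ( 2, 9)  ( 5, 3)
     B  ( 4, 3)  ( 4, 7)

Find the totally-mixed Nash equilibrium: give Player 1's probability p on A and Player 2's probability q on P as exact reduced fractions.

P1 indiff ⇒ q·2+(1-q)·5 = q·4+(1-q)·4 ⇒ q(-2) = (1-q)(-1) ⇒ q = 1/3
P2 indiff ⇒ p·9+(1-p)·3 = p·3+(1-p)·7 ⇒ p(6) = (1-p)(4) ⇒ p = 2/5

(p,q) = (2/5, 1/3)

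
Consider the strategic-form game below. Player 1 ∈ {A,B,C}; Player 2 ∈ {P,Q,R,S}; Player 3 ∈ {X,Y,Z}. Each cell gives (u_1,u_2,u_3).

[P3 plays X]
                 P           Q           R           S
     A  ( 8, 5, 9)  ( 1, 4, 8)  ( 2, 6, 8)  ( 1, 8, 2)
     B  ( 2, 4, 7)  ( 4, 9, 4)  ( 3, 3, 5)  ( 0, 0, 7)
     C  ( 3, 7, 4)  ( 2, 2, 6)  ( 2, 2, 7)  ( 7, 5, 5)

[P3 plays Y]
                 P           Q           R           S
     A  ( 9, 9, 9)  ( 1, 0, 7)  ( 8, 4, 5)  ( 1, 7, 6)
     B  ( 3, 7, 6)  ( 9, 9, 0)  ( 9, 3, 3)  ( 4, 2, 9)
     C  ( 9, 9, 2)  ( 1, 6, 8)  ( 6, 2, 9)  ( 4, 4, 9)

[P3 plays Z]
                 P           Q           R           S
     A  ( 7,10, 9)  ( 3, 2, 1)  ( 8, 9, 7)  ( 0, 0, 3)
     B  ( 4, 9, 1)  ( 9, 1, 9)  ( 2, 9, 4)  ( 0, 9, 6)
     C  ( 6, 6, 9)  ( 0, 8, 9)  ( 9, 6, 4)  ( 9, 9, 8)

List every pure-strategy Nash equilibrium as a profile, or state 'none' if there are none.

PSNE = {(A,P,Y), (A,P,Z)}

(A,P,X): not NE [P2→S gives 8>5]
(A,P,Y): NE
(A,P,Z): NE
(A,Q,X): not NE [P1→B gives 4>1; P2→S gives 8>4]
(A,Q,Y): not NE [P1→B gives 9>1; P2→P gives 9>0; P3→X gives 8>7]
(A,Q,Z): not NE [P1→B gives 9>3; P2→P gives 10>2; P3→X gives 8>1]
(A,R,X): not NE [P1→B gives 3>2; P2→S gives 8>6]
(A,R,Y): not NE [P1→B gives 9>8; P2→P gives 9>4; P3→X gives 8>5]
(A,R,Z): not NE [P1→C gives 9>8; P2→P gives 10>9; P3→X gives 8>7]
(A,S,X): not NE [P1→C gives 7>1; P3→Y gives 6>2]
(A,S,Y): not NE [P1→C gives 4>1; P2→P gives 9>7]
(A,S,Z): not NE [P1→C gives 9>0; P2→P gives 10>0; P3→Y gives 6>3]
(B,P,X): not NE [P1→A gives 8>2; P2→Q gives 9>4]
(B,P,Y): not NE [P1→C gives 9>3; P2→Q gives 9>7; P3→X gives 7>6]
(B,P,Z): not NE [P1→A gives 7>4; P3→X gives 7>1]
(B,Q,X): not NE [P3→Z gives 9>4]
(B,Q,Y): not NE [P3→Z gives 9>0]
(B,Q,Z): not NE [P2→S gives 9>1]
(B,R,X): not NE [P2→Q gives 9>3]
(B,R,Y): not NE [P2→Q gives 9>3; P3→X gives 5>3]
(B,R,Z): not NE [P1→C gives 9>2; P3→X gives 5>4]
(B,S,X): not NE [P1→C gives 7>0; P2→Q gives 9>0; P3→Y gives 9>7]
(B,S,Y): not NE [P2→Q gives 9>2]
(B,S,Z): not NE [P1→C gives 9>0; P3→Y gives 9>6]
(C,P,X): not NE [P1→A gives 8>3; P3→Z gives 9>4]
(C,P,Y): not NE [P3→Z gives 9>2]
(C,P,Z): not NE [P1→A gives 7>6; P2→S gives 9>6]
(C,Q,X): not NE [P1→B gives 4>2; P2→P gives 7>2; P3→Z gives 9>6]
(C,Q,Y): not NE [P1→B gives 9>1; P2→P gives 9>6; P3→Z gives 9>8]
(C,Q,Z): not NE [P1→B gives 9>0; P2→S gives 9>8]
(C,R,X): not NE [P1→B gives 3>2; P2→P gives 7>2; P3→Y gives 9>7]
(C,R,Y): not NE [P1→B gives 9>6; P2→P gives 9>2]
(C,R,Z): not NE [P2→S gives 9>6; P3→Y gives 9>4]
(C,S,X): not NE [P2→P gives 7>5; P3→Y gives 9>5]
(C,S,Y): not NE [P2→P gives 9>4]
(C,S,Z): not NE [P3→Y gives 9>8]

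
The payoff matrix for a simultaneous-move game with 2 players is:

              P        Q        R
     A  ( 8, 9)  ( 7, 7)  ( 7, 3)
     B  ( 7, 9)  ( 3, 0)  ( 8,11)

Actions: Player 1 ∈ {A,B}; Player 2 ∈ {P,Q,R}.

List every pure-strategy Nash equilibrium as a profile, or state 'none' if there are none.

Nash profiles: (A,P), (B,R)

(A,P): NE
(A,Q): not NE [P2→P gives 9>7]
(A,R): not NE [P1→B gives 8>7; P2→P gives 9>3]
(B,P): not NE [P1→A gives 8>7; P2→R gives 11>9]
(B,Q): not NE [P1→A gives 7>3; P2→R gives 11>0]
(B,R): NE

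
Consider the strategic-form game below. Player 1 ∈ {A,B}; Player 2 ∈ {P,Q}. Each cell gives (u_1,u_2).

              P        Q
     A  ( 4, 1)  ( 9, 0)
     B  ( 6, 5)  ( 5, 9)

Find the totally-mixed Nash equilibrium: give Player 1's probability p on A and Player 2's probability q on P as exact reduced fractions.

(p,q) = (4/5, 2/3)

P1 indiff ⇒ q·4+(1-q)·9 = q·6+(1-q)·5 ⇒ q(-2) = (1-q)(-4) ⇒ q = 2/3
P2 indiff ⇒ p·1+(1-p)·5 = p·0+(1-p)·9 ⇒ p(1) = (1-p)(4) ⇒ p = 4/5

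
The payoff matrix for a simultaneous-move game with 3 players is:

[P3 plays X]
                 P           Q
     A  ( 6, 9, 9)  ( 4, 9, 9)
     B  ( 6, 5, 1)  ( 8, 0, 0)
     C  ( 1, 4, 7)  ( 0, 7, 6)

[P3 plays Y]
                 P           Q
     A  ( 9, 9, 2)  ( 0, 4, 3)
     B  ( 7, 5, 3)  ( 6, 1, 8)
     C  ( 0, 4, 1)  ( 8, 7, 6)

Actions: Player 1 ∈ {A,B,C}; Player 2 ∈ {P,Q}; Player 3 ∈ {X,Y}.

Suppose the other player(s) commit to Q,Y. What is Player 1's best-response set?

u_1(A vs Q,Y) = 0
u_1(B vs Q,Y) = 6
u_1(C vs Q,Y) = 8
max payoff 8 at {C}

BR_1 = {C}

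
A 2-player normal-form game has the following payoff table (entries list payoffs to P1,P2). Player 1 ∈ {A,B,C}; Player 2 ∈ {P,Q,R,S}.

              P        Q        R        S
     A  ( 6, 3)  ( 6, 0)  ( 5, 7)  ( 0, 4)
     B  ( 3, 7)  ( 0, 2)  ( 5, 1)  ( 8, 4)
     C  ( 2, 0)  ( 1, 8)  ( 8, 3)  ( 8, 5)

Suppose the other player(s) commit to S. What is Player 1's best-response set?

BR_1 = {B,C}

u_1(A vs S) = 0
u_1(B vs S) = 8
u_1(C vs S) = 8
max payoff 8 at {B,C}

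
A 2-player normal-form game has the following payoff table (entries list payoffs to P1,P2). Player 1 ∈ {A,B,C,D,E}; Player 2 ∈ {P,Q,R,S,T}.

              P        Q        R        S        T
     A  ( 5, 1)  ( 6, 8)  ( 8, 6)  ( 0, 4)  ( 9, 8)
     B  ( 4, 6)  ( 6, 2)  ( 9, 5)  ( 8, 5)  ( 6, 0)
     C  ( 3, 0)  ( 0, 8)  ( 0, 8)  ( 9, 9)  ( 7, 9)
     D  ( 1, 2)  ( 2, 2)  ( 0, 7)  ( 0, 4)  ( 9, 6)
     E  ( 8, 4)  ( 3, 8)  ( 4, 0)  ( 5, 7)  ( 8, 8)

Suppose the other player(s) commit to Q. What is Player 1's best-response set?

u_1(A vs Q) = 6
u_1(B vs Q) = 6
u_1(C vs Q) = 0
u_1(D vs Q) = 2
u_1(E vs Q) = 3
max payoff 6 at {A,B}

BR_1 = {A,B}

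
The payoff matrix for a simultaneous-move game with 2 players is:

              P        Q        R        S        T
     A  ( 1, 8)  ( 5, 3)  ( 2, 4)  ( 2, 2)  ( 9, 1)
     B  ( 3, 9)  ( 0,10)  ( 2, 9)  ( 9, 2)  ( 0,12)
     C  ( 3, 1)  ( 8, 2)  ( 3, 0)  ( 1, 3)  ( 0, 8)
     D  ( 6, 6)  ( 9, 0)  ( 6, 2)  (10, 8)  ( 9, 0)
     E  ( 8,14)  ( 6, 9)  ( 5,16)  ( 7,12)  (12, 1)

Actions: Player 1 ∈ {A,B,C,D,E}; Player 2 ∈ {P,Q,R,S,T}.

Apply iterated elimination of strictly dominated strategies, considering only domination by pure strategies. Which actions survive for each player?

IESDS → P1:{D,E} P2:{P,R,S}

P1 drop A (E beats it: P:8>1 Q:6>5 R:5>2 S:7>2 T:12>9)
P1 drop B (D beats it: P:6>3 Q:9>0 R:6>2 S:10>9 T:9>0)
P1 drop C (D beats it: P:6>3 Q:9>8 R:6>3 S:10>1 T:9>0)
P2 drop Q (P beats it: D:6>0 E:14>9)
P2 drop T (P beats it: D:6>0 E:14>1)
P1→{D,E} P2→{P,R,S}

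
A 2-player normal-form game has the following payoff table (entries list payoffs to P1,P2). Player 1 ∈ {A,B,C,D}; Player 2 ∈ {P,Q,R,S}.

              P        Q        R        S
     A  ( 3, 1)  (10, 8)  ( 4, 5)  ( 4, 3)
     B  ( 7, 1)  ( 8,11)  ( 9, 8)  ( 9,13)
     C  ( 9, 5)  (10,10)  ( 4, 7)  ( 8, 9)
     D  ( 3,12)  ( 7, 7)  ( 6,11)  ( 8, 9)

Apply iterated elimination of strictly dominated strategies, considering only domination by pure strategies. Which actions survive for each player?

P1 drop D (B beats it: P:7>3 Q:8>7 R:9>6 S:9>8)
P2 drop P (Q beats it: A:8>1 B:11>1 C:10>5)
P2 drop R (Q beats it: A:8>5 B:11>8 C:10>7)
P1→{A,B,C} P2→{Q,S}

Remaining: P1:{A,B,C} P2:{Q,S}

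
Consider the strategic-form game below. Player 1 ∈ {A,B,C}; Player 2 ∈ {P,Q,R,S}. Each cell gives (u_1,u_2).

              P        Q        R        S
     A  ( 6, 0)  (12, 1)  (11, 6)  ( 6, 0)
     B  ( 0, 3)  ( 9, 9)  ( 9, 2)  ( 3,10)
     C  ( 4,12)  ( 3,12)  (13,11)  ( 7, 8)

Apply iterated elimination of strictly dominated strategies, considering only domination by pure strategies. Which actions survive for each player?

P1 drop B (A beats it: P:6>0 Q:12>9 R:11>9 S:6>3)
P2 drop S (Q beats it: A:1>0 C:12>8)
P1→{A,C} P2→{P,Q,R}

IESDS → P1:{A,C} P2:{P,Q,R}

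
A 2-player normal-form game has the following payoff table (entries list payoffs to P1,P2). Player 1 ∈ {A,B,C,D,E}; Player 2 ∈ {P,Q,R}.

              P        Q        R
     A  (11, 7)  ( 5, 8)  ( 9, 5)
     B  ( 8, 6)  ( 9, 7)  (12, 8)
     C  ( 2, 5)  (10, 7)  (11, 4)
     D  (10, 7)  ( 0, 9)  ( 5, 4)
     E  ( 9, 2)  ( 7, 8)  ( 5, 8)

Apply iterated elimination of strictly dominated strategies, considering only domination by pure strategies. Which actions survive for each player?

P1 drop D (A beats it: P:11>10 Q:5>0 R:9>5)
P2 drop P (Q beats it: A:8>7 B:7>6 C:7>5 E:8>2)
P1 drop A (B beats it: Q:9>5 R:12>9)
P1 drop E (B beats it: Q:9>7 R:12>5)
P1→{B,C} P2→{Q,R}

Survivors P1:{B,C} P2:{Q,R}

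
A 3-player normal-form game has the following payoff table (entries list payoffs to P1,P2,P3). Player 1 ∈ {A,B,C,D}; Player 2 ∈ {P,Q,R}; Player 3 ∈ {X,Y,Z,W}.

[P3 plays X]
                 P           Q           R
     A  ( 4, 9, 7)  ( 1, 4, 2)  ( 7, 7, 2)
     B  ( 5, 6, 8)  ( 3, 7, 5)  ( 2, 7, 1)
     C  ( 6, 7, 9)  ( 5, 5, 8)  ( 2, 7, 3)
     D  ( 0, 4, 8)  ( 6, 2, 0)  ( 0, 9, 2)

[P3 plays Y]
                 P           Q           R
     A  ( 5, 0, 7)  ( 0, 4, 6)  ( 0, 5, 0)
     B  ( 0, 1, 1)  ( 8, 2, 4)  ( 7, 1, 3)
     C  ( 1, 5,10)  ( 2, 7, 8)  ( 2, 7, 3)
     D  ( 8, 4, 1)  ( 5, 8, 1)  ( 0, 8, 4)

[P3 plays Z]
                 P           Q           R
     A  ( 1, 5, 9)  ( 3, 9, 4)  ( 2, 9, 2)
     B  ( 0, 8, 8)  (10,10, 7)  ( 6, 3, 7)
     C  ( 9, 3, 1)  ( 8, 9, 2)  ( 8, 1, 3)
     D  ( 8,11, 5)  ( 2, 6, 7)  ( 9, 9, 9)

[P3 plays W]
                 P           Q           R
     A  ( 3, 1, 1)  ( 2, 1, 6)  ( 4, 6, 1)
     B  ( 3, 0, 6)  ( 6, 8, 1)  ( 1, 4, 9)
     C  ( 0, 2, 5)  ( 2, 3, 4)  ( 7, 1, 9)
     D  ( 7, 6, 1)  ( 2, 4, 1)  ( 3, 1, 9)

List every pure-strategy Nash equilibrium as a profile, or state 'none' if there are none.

(A,P,X): not NE [P1→C gives 6>4; P3→Z gives 9>7]
(A,P,Y): not NE [P1→D gives 8>5; P2→R gives 5>0; P3→Z gives 9>7]
(A,P,Z): not NE [P1→C gives 9>1; P2→R gives 9>5]
(A,P,W): not NE [P1→D gives 7>3; P2→R gives 6>1; P3→Z gives 9>1]
(A,Q,X): not NE [P1→D gives 6>1; P2→P gives 9>4; P3→W gives 6>2]
(A,Q,Y): not NE [P1→B gives 8>0; P2→R gives 5>4]
(A,Q,Z): not NE [P1→B gives 10>3; P3→W gives 6>4]
(A,Q,W): not NE [P1→B gives 6>2; P2→R gives 6>1]
(A,R,X): not NE [P2→P gives 9>7]
(A,R,Y): not NE [P1→B gives 7>0; P3→Z gives 2>0]
(A,R,Z): not NE [P1→D gives 9>2]
(A,R,W): not NE [P1→C gives 7>4; P3→Z gives 2>1]
(B,P,X): not NE [P1→C gives 6>5; P2→R gives 7>6]
(B,P,Y): not NE [P1→D gives 8>0; P2→Q gives 2>1; P3→Z gives 8>1]
(B,P,Z): not NE [P1→C gives 9>0; P2→Q gives 10>8]
(B,P,W): not NE [P1→D gives 7>3; P2→Q gives 8>0; P3→Z gives 8>6]
(B,Q,X): not NE [P1→D gives 6>3; P3→Z gives 7>5]
(B,Q,Y): not NE [P3→Z gives 7>4]
(B,Q,Z): NE
(B,Q,W): not NE [P3→Z gives 7>1]
(B,R,X): not NE [P1→A gives 7>2; P3→W gives 9>1]
(B,R,Y): not NE [P2→Q gives 2>1; P3→W gives 9>3]
(B,R,Z): not NE [P1→D gives 9>6; P2→Q gives 10>3; P3→W gives 9>7]
(B,R,W): not NE [P1→C gives 7>1; P2→Q gives 8>4]
(C,P,X): not NE [P3→Y gives 10>9]
(C,P,Y): not NE [P1→D gives 8>1; P2→R gives 7>5]
(C,P,Z): not NE [P2→Q gives 9>3; P3→Y gives 10>1]
(C,P,W): not NE [P1→D gives 7>0; P2→Q gives 3>2; P3→Y gives 10>5]
(C,Q,X): not NE [P1→D gives 6>5; P2→R gives 7>5]
(C,Q,Y): not NE [P1→B gives 8>2]
(C,Q,Z): not NE [P1→B gives 10>8; P3→Y gives 8>2]
(C,Q,W): not NE [P1→B gives 6>2; P3→Y gives 8>4]
(C,R,X): not NE [P1→A gives 7>2; P3→W gives 9>3]
(C,R,Y): not NE [P1→B gives 7>2; P3→W gives 9>3]
(C,R,Z): not NE [P1→D gives 9>8; P2→Q gives 9>1; P3→W gives 9>3]
(C,R,W): not NE [P2→Q gives 3>1]
(D,P,X): not NE [P1→C gives 6>0; P2→R gives 9>4]
(D,P,Y): not NE [P2→R gives 8>4; P3→X gives 8>1]
(D,P,Z): not NE [P1→C gives 9>8; P3→X gives 8>5]
(D,P,W): not NE [P3→X gives 8>1]
(D,Q,X): not NE [P2→R gives 9>2; P3→Z gives 7>0]
(D,Q,Y): not NE [P1→B gives 8>5; P3→Z gives 7>1]
(D,Q,Z): not NE [P1→B gives 10>2; P2→P gives 11>6]
(D,Q,W): not NE [P1→B gives 6>2; P2→P gives 6>4; P3→Z gives 7>1]
(D,R,X): not NE [P1→A gives 7>0; P3→W gives 9>2]
(D,R,Y): not NE [P1→B gives 7>0; P3→W gives 9>4]
(D,R,Z): not NE [P2→P gives 11>9]
(D,R,W): not NE [P1→C gives 7>3; P2→P gives 6>1]

NE set: (B,Q,Z)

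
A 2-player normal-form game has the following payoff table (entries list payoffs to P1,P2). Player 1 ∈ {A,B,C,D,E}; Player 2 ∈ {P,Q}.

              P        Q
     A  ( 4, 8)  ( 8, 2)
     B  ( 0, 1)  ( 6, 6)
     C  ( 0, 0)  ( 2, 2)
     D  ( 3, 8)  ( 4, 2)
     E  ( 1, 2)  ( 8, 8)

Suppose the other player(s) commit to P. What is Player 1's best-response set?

u_1(A vs P) = 4
u_1(B vs P) = 0
u_1(C vs P) = 0
u_1(D vs P) = 3
u_1(E vs P) = 1
max payoff 4 at {A}

BR_1 = {A}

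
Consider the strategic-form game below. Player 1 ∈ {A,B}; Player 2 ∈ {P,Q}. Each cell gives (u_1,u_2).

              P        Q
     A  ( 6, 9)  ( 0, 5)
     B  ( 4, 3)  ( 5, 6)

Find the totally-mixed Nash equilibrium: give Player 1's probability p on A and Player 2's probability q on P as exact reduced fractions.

(p,q) = (3/7, 5/7)

P1 indiff ⇒ q·6+(1-q)·0 = q·4+(1-q)·5 ⇒ q(2) = (1-q)(5) ⇒ q = 5/7
P2 indiff ⇒ p·9+(1-p)·3 = p·5+(1-p)·6 ⇒ p(4) = (1-p)(3) ⇒ p = 3/7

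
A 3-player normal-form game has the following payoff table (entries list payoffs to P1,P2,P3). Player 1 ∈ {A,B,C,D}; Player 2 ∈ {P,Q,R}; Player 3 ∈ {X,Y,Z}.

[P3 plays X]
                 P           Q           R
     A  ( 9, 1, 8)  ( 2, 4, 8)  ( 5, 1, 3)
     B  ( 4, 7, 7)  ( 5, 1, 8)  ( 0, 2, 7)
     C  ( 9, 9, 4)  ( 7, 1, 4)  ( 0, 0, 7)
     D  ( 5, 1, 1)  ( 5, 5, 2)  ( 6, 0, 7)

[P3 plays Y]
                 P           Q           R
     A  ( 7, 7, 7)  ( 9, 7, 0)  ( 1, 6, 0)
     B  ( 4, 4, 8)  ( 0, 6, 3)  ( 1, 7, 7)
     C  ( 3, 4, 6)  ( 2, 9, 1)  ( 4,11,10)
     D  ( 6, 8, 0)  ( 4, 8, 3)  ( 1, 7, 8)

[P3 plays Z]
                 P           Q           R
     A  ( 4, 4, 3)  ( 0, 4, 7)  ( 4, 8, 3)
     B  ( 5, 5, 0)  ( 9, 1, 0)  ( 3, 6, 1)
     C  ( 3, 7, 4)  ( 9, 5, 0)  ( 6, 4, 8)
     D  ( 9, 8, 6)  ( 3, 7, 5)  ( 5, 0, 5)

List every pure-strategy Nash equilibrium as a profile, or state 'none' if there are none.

Nash profiles: (C,R,Y), (D,P,Z)

(A,P,X): not NE [P2→Q gives 4>1]
(A,P,Y): not NE [P3→X gives 8>7]
(A,P,Z): not NE [P1→D gives 9>4; P2→R gives 8>4; P3→X gives 8>3]
(A,Q,X): not NE [P1→C gives 7>2]
(A,Q,Y): not NE [P3→X gives 8>0]
(A,Q,Z): not NE [P1→C gives 9>0; P2→R gives 8>4; P3→X gives 8>7]
(A,R,X): not NE [P1→D gives 6>5; P2→Q gives 4>1]
(A,R,Y): not NE [P1→C gives 4>1; P2→Q gives 7>6; P3→Z gives 3>0]
(A,R,Z): not NE [P1→C gives 6>4]
(B,P,X): not NE [P1→C gives 9>4; P3→Y gives 8>7]
(B,P,Y): not NE [P1→A gives 7>4; P2→R gives 7>4]
(B,P,Z): not NE [P1→D gives 9>5; P2→R gives 6>5; P3→Y gives 8>0]
(B,Q,X): not NE [P1→C gives 7>5; P2→P gives 7>1]
(B,Q,Y): not NE [P1→A gives 9>0; P2→R gives 7>6; P3→X gives 8>3]
(B,Q,Z): not NE [P2→R gives 6>1; P3→X gives 8>0]
(B,R,X): not NE [P1→D gives 6>0; P2→P gives 7>2]
(B,R,Y): not NE [P1→C gives 4>1]
(B,R,Z): not NE [P1→C gives 6>3; P3→Y gives 7>1]
(C,P,X): not NE [P3→Y gives 6>4]
(C,P,Y): not NE [P1→A gives 7>3; P2→R gives 11>4]
(C,P,Z): not NE [P1→D gives 9>3; P3→Y gives 6>4]
(C,Q,X): not NE [P2→P gives 9>1]
(C,Q,Y): not NE [P1→A gives 9>2; P2→R gives 11>9; P3→X gives 4>1]
(C,Q,Z): not NE [P2→P gives 7>5; P3→X gives 4>0]
(C,R,X): not NE [P1→D gives 6>0; P2→P gives 9>0; P3→Y gives 10>7]
(C,R,Y): NE
(C,R,Z): not NE [P2→P gives 7>4; P3→Y gives 10>8]
(D,P,X): not NE [P1→C gives 9>5; P2→Q gives 5>1; P3→Z gives 6>1]
(D,P,Y): not NE [P1→A gives 7>6; P3→Z gives 6>0]
(D,P,Z): NE
(D,Q,X): not NE [P1→C gives 7>5; P3→Z gives 5>2]
(D,Q,Y): not NE [P1→A gives 9>4; P3→Z gives 5>3]
(D,Q,Z): not NE [P1→C gives 9>3; P2→P gives 8>7]
(D,R,X): not NE [P2→Q gives 5>0; P3→Y gives 8>7]
(D,R,Y): not NE [P1→C gives 4>1; P2→Q gives 8>7]
(D,R,Z): not NE [P1→C gives 6>5; P2→P gives 8>0; P3→Y gives 8>5]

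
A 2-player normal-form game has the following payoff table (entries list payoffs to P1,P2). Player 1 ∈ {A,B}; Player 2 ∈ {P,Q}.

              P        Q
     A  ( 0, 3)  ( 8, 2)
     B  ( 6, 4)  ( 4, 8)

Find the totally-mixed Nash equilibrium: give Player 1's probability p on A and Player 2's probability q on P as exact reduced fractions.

P1 indiff ⇒ q·0+(1-q)·8 = q·6+(1-q)·4 ⇒ q(-6) = (1-q)(-4) ⇒ q = 2/5
P2 indiff ⇒ p·3+(1-p)·4 = p·2+(1-p)·8 ⇒ p(1) = (1-p)(4) ⇒ p = 4/5

(p,q) = (4/5, 2/5)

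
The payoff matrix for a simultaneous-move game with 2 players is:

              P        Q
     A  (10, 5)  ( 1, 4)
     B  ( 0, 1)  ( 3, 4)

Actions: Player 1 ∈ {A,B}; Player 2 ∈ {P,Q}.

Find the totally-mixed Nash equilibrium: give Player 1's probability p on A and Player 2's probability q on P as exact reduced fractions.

P1 mixes 3/4 on A; P2 mixes 1/6 on P

P1 indiff ⇒ q·10+(1-q)·1 = q·0+(1-q)·3 ⇒ q(10) = (1-q)(2) ⇒ q = 1/6
P2 indiff ⇒ p·5+(1-p)·1 = p·4+(1-p)·4 ⇒ p(1) = (1-p)(3) ⇒ p = 3/4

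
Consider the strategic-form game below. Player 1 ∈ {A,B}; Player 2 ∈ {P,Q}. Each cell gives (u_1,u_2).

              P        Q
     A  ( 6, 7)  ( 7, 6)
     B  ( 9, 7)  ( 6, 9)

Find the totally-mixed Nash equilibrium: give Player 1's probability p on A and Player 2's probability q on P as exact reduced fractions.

P1 indiff ⇒ q·6+(1-q)·7 = q·9+(1-q)·6 ⇒ q(-3) = (1-q)(-1) ⇒ q = 1/4
P2 indiff ⇒ p·7+(1-p)·7 = p·6+(1-p)·9 ⇒ p(1) = (1-p)(2) ⇒ p = 2/3

p=2/3, q=1/4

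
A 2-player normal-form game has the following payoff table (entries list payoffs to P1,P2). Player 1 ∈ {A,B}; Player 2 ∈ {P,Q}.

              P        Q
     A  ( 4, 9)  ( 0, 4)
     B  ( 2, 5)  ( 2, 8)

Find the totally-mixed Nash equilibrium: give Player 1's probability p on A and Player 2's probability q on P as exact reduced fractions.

(p,q) = (3/8, 1/2)

P1 indiff ⇒ q·4+(1-q)·0 = q·2+(1-q)·2 ⇒ q(2) = (1-q)(2) ⇒ q = 1/2
P2 indiff ⇒ p·9+(1-p)·5 = p·4+(1-p)·8 ⇒ p(5) = (1-p)(3) ⇒ p = 3/8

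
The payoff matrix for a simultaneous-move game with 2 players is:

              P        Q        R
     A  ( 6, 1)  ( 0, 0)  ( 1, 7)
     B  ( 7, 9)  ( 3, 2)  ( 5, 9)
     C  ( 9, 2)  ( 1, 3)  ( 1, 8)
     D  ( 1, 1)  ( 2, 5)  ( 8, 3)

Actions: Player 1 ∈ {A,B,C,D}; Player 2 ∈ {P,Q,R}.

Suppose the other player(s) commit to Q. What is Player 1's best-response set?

BR_1 = {B}

u_1(A vs Q) = 0
u_1(B vs Q) = 3
u_1(C vs Q) = 1
u_1(D vs Q) = 2
max payoff 3 at {B}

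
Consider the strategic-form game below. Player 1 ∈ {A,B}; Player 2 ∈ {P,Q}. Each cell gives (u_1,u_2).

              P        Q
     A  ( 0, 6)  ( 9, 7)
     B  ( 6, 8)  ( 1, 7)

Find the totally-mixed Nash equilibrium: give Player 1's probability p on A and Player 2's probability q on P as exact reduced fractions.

P1 indiff ⇒ q·0+(1-q)·9 = q·6+(1-q)·1 ⇒ q(-6) = (1-q)(-8) ⇒ q = 4/7
P2 indiff ⇒ p·6+(1-p)·8 = p·7+(1-p)·7 ⇒ p(-1) = (1-p)(-1) ⇒ p = 1/2

(p,q) = (1/2, 4/7)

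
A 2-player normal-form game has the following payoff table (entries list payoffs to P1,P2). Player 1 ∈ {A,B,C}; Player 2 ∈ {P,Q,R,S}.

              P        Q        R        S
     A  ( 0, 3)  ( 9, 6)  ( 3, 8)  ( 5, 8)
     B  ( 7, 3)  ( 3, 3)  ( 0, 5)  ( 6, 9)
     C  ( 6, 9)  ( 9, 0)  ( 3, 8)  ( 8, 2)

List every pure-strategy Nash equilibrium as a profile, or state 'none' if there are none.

(A,P): not NE [P1→B gives 7>0; P2→S gives 8>3]
(A,Q): not NE [P2→S gives 8>6]
(A,R): NE
(A,S): not NE [P1→C gives 8>5]
(B,P): not NE [P2→S gives 9>3]
(B,Q): not NE [P1→C gives 9>3; P2→S gives 9>3]
(B,R): not NE [P1→C gives 3>0; P2→S gives 9>5]
(B,S): not NE [P1→C gives 8>6]
(C,P): not NE [P1→B gives 7>6]
(C,Q): not NE [P2→P gives 9>0]
(C,R): not NE [P2→P gives 9>8]
(C,S): not NE [P2→P gives 9>2]

Nash profiles: (A,R)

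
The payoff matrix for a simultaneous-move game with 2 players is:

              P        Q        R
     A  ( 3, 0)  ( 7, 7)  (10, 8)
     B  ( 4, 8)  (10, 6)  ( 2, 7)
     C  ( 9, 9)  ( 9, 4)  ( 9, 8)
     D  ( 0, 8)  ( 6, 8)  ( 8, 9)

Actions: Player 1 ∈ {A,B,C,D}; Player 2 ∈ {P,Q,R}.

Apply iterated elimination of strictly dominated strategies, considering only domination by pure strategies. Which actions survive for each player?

P1 drop D (A beats it: P:3>0 Q:7>6 R:10>8)
P2 drop Q (R beats it: A:8>7 B:7>6 C:8>4)
P1 drop B (C beats it: P:9>4 R:9>2)
P1→{A,C} P2→{P,R}

IESDS → P1:{A,C} P2:{P,R}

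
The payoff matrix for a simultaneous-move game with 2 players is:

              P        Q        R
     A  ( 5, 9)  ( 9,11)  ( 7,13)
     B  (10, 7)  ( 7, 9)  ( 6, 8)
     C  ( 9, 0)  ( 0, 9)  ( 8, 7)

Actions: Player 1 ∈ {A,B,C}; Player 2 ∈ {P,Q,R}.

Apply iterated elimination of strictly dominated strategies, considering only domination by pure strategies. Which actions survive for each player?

Remaining: P1:{A,C} P2:{Q,R}

P2 drop P (Q beats it: A:11>9 B:9>7 C:9>0)
P1 drop B (A beats it: Q:9>7 R:7>6)
P1→{A,C} P2→{Q,R}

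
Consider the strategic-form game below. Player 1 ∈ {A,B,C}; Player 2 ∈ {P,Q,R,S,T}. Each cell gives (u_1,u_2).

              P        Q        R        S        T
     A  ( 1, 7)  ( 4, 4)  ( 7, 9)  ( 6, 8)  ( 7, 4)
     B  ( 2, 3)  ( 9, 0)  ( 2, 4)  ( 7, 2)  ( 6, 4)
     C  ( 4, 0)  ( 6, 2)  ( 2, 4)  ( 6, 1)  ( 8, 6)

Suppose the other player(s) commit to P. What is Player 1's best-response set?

u_1(A vs P) = 1
u_1(B vs P) = 2
u_1(C vs P) = 4
max payoff 4 at {C}

BR_1 = {C}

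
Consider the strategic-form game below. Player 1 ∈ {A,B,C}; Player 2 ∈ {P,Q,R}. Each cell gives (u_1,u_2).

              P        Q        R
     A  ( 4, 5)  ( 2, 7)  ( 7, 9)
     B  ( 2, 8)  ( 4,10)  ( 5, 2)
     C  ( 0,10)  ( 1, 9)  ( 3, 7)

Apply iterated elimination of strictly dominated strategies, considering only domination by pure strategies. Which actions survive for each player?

P1 drop C (A beats it: P:4>0 Q:2>1 R:7>3)
P2 drop P (Q beats it: A:7>5 B:10>8)
P1→{A,B} P2→{Q,R}

Remaining: P1:{A,B} P2:{Q,R}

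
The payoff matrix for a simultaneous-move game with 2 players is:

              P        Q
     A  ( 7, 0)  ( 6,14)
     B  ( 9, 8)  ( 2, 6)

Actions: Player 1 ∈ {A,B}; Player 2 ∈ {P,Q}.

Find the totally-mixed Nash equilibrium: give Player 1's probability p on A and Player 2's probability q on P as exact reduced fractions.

p=1/8, q=2/3

P1 indiff ⇒ q·7+(1-q)·6 = q·9+(1-q)·2 ⇒ q(-2) = (1-q)(-4) ⇒ q = 2/3
P2 indiff ⇒ p·0+(1-p)·8 = p·14+(1-p)·6 ⇒ p(-14) = (1-p)(-2) ⇒ p = 1/8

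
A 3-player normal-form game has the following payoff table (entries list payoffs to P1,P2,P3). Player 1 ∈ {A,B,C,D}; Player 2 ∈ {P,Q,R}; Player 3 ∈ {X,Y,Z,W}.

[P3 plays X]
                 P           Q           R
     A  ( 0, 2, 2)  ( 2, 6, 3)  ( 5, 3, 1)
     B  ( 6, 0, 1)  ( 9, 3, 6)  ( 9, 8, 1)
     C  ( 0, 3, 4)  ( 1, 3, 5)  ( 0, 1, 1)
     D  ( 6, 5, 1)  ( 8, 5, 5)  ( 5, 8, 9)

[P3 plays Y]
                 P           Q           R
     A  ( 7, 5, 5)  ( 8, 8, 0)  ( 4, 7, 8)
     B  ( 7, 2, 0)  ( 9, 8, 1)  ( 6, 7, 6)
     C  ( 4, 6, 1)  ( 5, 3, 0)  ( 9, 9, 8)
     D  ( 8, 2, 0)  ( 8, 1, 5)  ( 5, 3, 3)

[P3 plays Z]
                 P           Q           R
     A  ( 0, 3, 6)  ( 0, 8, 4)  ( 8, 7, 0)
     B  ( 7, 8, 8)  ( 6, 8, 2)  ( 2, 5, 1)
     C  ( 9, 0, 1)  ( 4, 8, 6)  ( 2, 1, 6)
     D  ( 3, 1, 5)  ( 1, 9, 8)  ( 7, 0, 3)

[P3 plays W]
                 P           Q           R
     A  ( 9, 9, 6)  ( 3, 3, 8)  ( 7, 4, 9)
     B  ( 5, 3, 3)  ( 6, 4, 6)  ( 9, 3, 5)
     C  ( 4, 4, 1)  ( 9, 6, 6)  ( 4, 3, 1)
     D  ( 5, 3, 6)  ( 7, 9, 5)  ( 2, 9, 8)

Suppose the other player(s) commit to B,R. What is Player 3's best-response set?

u_3(X vs B,R) = 1
u_3(Y vs B,R) = 6
u_3(Z vs B,R) = 1
u_3(W vs B,R) = 5
max payoff 6 at {Y}

argmax u_3 = {Y}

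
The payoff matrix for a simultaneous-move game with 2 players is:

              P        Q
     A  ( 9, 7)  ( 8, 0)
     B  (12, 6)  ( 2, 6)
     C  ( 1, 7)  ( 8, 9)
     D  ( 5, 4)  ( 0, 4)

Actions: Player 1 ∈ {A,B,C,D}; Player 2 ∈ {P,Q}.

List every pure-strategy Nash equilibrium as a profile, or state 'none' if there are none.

NE set: (B,P), (C,Q)

(A,P): not NE [P1→B gives 12>9]
(A,Q): not NE [P2→P gives 7>0]
(B,P): NE
(B,Q): not NE [P1→C gives 8>2]
(C,P): not NE [P1→B gives 12>1; P2→Q gives 9>7]
(C,Q): NE
(D,P): not NE [P1→B gives 12>5]
(D,Q): not NE [P1→C gives 8>0]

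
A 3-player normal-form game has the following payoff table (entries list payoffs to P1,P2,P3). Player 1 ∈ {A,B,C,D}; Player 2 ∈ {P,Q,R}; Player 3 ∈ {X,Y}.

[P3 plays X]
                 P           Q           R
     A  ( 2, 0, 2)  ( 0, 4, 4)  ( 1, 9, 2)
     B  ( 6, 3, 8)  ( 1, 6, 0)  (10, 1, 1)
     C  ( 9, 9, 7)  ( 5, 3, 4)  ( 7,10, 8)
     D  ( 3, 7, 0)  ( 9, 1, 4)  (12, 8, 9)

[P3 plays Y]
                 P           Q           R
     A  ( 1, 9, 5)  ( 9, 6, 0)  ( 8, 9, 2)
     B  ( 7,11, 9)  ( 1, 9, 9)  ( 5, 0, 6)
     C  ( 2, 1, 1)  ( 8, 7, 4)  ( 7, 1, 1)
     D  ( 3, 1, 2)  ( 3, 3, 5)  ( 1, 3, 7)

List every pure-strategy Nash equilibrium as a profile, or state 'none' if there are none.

(A,P,X): not NE [P1→C gives 9>2; P2→R gives 9>0; P3→Y gives 5>2]
(A,P,Y): not NE [P1→B gives 7>1]
(A,Q,X): not NE [P1→D gives 9>0; P2→R gives 9>4]
(A,Q,Y): not NE [P2→R gives 9>6; P3→X gives 4>0]
(A,R,X): not NE [P1→D gives 12>1]
(A,R,Y): NE
(B,P,X): not NE [P1→C gives 9>6; P2→Q gives 6>3; P3→Y gives 9>8]
(B,P,Y): NE
(B,Q,X): not NE [P1→D gives 9>1; P3→Y gives 9>0]
(B,Q,Y): not NE [P1→A gives 9>1; P2→P gives 11>9]
(B,R,X): not NE [P1→D gives 12>10; P2→Q gives 6>1; P3→Y gives 6>1]
(B,R,Y): not NE [P1→A gives 8>5; P2→P gives 11>0]
(C,P,X): not NE [P2→R gives 10>9]
(C,P,Y): not NE [P1→B gives 7>2; P2→Q gives 7>1; P3→X gives 7>1]
(C,Q,X): not NE [P1→D gives 9>5; P2→R gives 10>3]
(C,Q,Y): not NE [P1→A gives 9>8]
(C,R,X): not NE [P1→D gives 12>7]
(C,R,Y): not NE [P1→A gives 8>7; P2→Q gives 7>1; P3→X gives 8>1]
(D,P,X): not NE [P1→C gives 9>3; P2→R gives 8>7; P3→Y gives 2>0]
(D,P,Y): not NE [P1→B gives 7>3; P2→R gives 3>1]
(D,Q,X): not NE [P2→R gives 8>1; P3→Y gives 5>4]
(D,Q,Y): not NE [P1→A gives 9>3]
(D,R,X): NE
(D,R,Y): not NE [P1→A gives 8>1; P3→X gives 9>7]

NE set: (A,R,Y), (B,P,Y), (D,R,X)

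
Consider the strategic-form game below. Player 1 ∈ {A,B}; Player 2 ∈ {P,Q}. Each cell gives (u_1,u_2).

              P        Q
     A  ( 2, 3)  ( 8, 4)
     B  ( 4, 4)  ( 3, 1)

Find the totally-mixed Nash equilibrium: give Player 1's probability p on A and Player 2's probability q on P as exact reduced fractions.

P1 indiff ⇒ q·2+(1-q)·8 = q·4+(1-q)·3 ⇒ q(-2) = (1-q)(-5) ⇒ q = 5/7
P2 indiff ⇒ p·3+(1-p)·4 = p·4+(1-p)·1 ⇒ p(-1) = (1-p)(-3) ⇒ p = 3/4

P1 mixes 3/4 on A; P2 mixes 5/7 on P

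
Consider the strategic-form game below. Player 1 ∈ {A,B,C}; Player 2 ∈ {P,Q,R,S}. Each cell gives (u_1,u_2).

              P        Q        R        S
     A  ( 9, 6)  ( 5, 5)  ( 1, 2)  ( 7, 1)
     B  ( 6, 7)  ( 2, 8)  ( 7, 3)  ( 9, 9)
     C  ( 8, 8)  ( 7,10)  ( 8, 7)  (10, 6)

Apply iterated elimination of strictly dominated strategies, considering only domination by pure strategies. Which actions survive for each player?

Survivors P1:{A,C} P2:{P,Q}

P1 drop B (C beats it: P:8>6 Q:7>2 R:8>7 S:10>9)
P2 drop R (P beats it: A:6>2 C:8>7)
P2 drop S (P beats it: A:6>1 C:8>6)
P1→{A,C} P2→{P,Q}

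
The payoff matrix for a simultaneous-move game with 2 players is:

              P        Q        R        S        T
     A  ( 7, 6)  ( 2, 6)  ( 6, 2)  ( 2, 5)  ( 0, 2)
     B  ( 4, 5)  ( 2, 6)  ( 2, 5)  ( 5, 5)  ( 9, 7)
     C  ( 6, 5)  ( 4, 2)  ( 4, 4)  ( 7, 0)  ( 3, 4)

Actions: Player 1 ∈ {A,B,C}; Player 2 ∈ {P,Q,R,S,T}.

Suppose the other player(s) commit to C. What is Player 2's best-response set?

u_2(P vs C) = 5
u_2(Q vs C) = 2
u_2(R vs C) = 4
u_2(S vs C) = 0
u_2(T vs C) = 4
max payoff 5 at {P}

argmax u_2 = {P}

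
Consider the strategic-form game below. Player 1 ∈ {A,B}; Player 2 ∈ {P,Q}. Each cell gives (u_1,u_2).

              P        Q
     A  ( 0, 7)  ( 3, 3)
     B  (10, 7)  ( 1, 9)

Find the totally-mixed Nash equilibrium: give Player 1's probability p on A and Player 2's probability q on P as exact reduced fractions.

P1 indiff ⇒ q·0+(1-q)·3 = q·10+(1-q)·1 ⇒ q(-10) = (1-q)(-2) ⇒ q = 1/6
P2 indiff ⇒ p·7+(1-p)·7 = p·3+(1-p)·9 ⇒ p(4) = (1-p)(2) ⇒ p = 1/3

P1 mixes 1/3 on A; P2 mixes 1/6 on P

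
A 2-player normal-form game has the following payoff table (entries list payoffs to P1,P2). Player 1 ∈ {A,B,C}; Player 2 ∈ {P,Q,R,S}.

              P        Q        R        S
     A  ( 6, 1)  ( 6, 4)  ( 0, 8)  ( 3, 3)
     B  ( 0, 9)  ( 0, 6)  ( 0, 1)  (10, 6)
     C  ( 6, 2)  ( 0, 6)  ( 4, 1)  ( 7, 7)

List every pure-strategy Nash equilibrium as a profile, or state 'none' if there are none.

Equilibria: none

(A,P): not NE [P2→R gives 8>1]
(A,Q): not NE [P2→R gives 8>4]
(A,R): not NE [P1→C gives 4>0]
(A,S): not NE [P1→B gives 10>3; P2→R gives 8>3]
(B,P): not NE [P1→C gives 6>0]
(B,Q): not NE [P1→A gives 6>0; P2→P gives 9>6]
(B,R): not NE [P1→C gives 4>0; P2→P gives 9>1]
(B,S): not NE [P2→P gives 9>6]
(C,P): not NE [P2→S gives 7>2]
(C,Q): not NE [P1→A gives 6>0; P2→S gives 7>6]
(C,R): not NE [P2→S gives 7>1]
(C,S): not NE [P1→B gives 10>7]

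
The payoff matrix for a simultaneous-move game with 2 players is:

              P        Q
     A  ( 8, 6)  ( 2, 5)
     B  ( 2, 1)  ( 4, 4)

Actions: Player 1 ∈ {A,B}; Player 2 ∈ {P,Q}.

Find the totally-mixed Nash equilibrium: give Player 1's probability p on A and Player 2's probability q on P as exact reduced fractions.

P1 mixes 3/4 on A; P2 mixes 1/4 on P

P1 indiff ⇒ q·8+(1-q)·2 = q·2+(1-q)·4 ⇒ q(6) = (1-q)(2) ⇒ q = 1/4
P2 indiff ⇒ p·6+(1-p)·1 = p·5+(1-p)·4 ⇒ p(1) = (1-p)(3) ⇒ p = 3/4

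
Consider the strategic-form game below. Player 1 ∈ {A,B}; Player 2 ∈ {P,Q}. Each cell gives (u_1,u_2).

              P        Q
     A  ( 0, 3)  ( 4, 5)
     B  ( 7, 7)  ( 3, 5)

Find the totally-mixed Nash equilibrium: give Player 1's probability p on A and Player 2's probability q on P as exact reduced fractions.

P1 mixes 1/2 on A; P2 mixes 1/8 on P

P1 indiff ⇒ q·0+(1-q)·4 = q·7+(1-q)·3 ⇒ q(-7) = (1-q)(-1) ⇒ q = 1/8
P2 indiff ⇒ p·3+(1-p)·7 = p·5+(1-p)·5 ⇒ p(-2) = (1-p)(-2) ⇒ p = 1/2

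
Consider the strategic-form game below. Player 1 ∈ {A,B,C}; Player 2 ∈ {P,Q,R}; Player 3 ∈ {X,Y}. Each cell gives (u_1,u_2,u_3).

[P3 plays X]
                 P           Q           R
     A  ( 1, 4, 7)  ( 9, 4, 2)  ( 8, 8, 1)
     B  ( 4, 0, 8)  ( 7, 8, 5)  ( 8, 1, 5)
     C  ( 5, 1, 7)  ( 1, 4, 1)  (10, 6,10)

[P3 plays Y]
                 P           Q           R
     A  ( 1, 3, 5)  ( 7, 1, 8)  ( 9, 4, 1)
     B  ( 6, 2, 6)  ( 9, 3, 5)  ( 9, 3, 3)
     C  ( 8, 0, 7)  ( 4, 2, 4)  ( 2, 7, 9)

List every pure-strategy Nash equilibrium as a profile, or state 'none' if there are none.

(A,P,X): not NE [P1→C gives 5>1; P2→R gives 8>4]
(A,P,Y): not NE [P1→C gives 8>1; P2→R gives 4>3; P3→X gives 7>5]
(A,Q,X): not NE [P2→R gives 8>4; P3→Y gives 8>2]
(A,Q,Y): not NE [P1→B gives 9>7; P2→R gives 4>1]
(A,R,X): not NE [P1→C gives 10>8]
(A,R,Y): NE
(B,P,X): not NE [P1→C gives 5>4; P2→Q gives 8>0]
(B,P,Y): not NE [P1→C gives 8>6; P2→R gives 3>2; P3→X gives 8>6]
(B,Q,X): not NE [P1→A gives 9>7]
(B,Q,Y): NE
(B,R,X): not NE [P1→C gives 10>8; P2→Q gives 8>1]
(B,R,Y): not NE [P3→X gives 5>3]
(C,P,X): not NE [P2→R gives 6>1]
(C,P,Y): not NE [P2→R gives 7>0]
(C,Q,X): not NE [P1→A gives 9>1; P2→R gives 6>4; P3→Y gives 4>1]
(C,Q,Y): not NE [P1→B gives 9>4; P2→R gives 7>2]
(C,R,X): NE
(C,R,Y): not NE [P1→B gives 9>2; P3→X gives 10>9]

NE set: (A,R,Y), (B,Q,Y), (C,R,X)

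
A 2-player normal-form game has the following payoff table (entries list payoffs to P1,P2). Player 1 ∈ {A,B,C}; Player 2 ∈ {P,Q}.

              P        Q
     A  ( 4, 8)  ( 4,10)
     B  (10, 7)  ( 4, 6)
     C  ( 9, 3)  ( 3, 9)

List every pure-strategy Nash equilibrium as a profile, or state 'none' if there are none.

PSNE = {(A,Q), (B,P)}

(A,P): not NE [P1→B gives 10>4; P2→Q gives 10>8]
(A,Q): NE
(B,P): NE
(B,Q): not NE [P2→P gives 7>6]
(C,P): not NE [P1→B gives 10>9; P2→Q gives 9>3]
(C,Q): not NE [P1→B gives 4>3]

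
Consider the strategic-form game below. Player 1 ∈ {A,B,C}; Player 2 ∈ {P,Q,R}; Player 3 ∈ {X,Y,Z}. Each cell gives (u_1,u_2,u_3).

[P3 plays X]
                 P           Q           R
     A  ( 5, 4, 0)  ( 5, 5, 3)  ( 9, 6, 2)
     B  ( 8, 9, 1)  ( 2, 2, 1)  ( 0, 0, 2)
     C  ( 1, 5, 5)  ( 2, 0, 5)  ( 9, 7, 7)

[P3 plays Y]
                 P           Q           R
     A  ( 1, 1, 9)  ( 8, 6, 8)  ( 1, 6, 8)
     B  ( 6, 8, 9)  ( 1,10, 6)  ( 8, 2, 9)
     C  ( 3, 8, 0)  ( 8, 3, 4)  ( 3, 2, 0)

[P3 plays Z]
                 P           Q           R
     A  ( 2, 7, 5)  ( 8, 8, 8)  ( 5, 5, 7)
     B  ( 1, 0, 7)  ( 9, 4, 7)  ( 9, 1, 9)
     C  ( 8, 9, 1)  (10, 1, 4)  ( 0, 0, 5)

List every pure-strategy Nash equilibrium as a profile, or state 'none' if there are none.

NE set: (A,Q,Y), (C,R,X)

(A,P,X): not NE [P1→B gives 8>5; P2→R gives 6>4; P3→Y gives 9>0]
(A,P,Y): not NE [P1→B gives 6>1; P2→R gives 6>1]
(A,P,Z): not NE [P1→C gives 8>2; P2→Q gives 8>7; P3→Y gives 9>5]
(A,Q,X): not NE [P2→R gives 6>5; P3→Z gives 8>3]
(A,Q,Y): NE
(A,Q,Z): not NE [P1→C gives 10>8]
(A,R,X): not NE [P3→Y gives 8>2]
(A,R,Y): not NE [P1→B gives 8>1]
(A,R,Z): not NE [P1→B gives 9>5; P2→Q gives 8>5; P3→Y gives 8>7]
(B,P,X): not NE [P3→Y gives 9>1]
(B,P,Y): not NE [P2→Q gives 10>8]
(B,P,Z): not NE [P1→C gives 8>1; P2→Q gives 4>0; P3→Y gives 9>7]
(B,Q,X): not NE [P1→A gives 5>2; P2→P gives 9>2; P3→Z gives 7>1]
(B,Q,Y): not NE [P1→C gives 8>1; P3→Z gives 7>6]
(B,Q,Z): not NE [P1→C gives 10>9]
(B,R,X): not NE [P1→C gives 9>0; P2→P gives 9>0; P3→Z gives 9>2]
(B,R,Y): not NE [P2→Q gives 10>2]
(B,R,Z): not NE [P2→Q gives 4>1]
(C,P,X): not NE [P1→B gives 8>1; P2→R gives 7>5]
(C,P,Y): not NE [P1→B gives 6>3; P3→X gives 5>0]
(C,P,Z): not NE [P3→X gives 5>1]
(C,Q,X): not NE [P1→A gives 5>2; P2→R gives 7>0]
(C,Q,Y): not NE [P2→P gives 8>3; P3→X gives 5>4]
(C,Q,Z): not NE [P2→P gives 9>1; P3→X gives 5>4]
(C,R,X): NE
(C,R,Y): not NE [P1→B gives 8>3; P2→P gives 8>2; P3→X gives 7>0]
(C,R,Z): not NE [P1→B gives 9>0; P2→P gives 9>0; P3→X gives 7>5]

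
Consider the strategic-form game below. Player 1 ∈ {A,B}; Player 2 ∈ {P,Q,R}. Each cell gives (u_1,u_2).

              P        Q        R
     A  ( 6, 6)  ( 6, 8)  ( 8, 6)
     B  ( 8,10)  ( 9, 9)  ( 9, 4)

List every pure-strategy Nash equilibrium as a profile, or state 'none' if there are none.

PSNE = {(B,P)}

(A,P): not NE [P1→B gives 8>6; P2→Q gives 8>6]
(A,Q): not NE [P1→B gives 9>6]
(A,R): not NE [P1→B gives 9>8; P2→Q gives 8>6]
(B,P): NE
(B,Q): not NE [P2→P gives 10>9]
(B,R): not NE [P2→P gives 10>4]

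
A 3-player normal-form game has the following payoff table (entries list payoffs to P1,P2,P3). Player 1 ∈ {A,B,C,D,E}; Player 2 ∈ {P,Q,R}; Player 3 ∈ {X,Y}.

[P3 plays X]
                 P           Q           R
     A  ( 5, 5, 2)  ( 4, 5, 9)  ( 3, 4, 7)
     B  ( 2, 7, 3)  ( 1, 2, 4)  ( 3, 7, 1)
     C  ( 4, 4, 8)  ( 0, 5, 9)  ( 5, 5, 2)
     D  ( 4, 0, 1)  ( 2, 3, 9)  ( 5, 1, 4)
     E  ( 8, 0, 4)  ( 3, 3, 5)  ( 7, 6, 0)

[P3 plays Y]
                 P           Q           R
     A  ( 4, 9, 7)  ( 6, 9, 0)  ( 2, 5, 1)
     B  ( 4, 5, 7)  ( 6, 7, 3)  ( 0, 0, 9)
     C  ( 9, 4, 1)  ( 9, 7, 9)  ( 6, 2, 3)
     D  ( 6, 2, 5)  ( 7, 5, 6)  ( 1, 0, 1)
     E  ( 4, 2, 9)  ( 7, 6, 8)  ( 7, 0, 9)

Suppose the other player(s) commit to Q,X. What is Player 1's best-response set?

argmax u_1 = {A}

u_1(A vs Q,X) = 4
u_1(B vs Q,X) = 1
u_1(C vs Q,X) = 0
u_1(D vs Q,X) = 2
u_1(E vs Q,X) = 3
max payoff 4 at {A}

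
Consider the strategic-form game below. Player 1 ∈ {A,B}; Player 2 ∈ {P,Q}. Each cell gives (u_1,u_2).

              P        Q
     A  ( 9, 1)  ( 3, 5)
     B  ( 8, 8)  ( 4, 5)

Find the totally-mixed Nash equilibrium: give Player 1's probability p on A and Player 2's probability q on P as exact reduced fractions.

P1 mixes 3/7 on A; P2 mixes 1/2 on P

P1 indiff ⇒ q·9+(1-q)·3 = q·8+(1-q)·4 ⇒ q(1) = (1-q)(1) ⇒ q = 1/2
P2 indiff ⇒ p·1+(1-p)·8 = p·5+(1-p)·5 ⇒ p(-4) = (1-p)(-3) ⇒ p = 3/7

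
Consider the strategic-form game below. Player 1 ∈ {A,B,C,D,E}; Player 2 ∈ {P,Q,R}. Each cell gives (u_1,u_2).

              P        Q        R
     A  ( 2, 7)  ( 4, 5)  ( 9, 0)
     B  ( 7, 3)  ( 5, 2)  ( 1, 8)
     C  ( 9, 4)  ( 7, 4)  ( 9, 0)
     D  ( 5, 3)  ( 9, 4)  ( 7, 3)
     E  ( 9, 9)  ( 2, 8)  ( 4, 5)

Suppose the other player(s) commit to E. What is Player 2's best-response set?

u_2(P vs E) = 9
u_2(Q vs E) = 8
u_2(R vs E) = 5
max payoff 9 at {P}

argmax u_2 = {P}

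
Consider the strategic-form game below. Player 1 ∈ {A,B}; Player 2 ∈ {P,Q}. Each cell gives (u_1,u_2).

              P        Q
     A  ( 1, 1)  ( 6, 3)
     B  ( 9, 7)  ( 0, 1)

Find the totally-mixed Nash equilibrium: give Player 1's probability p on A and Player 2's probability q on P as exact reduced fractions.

P1 indiff ⇒ q·1+(1-q)·6 = q·9+(1-q)·0 ⇒ q(-8) = (1-q)(-6) ⇒ q = 3/7
P2 indiff ⇒ p·1+(1-p)·7 = p·3+(1-p)·1 ⇒ p(-2) = (1-p)(-6) ⇒ p = 3/4

P1 mixes 3/4 on A; P2 mixes 3/7 on P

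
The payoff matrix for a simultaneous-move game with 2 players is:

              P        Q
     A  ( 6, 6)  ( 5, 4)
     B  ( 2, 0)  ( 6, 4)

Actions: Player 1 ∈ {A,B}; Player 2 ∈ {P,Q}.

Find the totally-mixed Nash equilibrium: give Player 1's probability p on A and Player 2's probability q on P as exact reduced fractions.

P1 indiff ⇒ q·6+(1-q)·5 = q·2+(1-q)·6 ⇒ q(4) = (1-q)(1) ⇒ q = 1/5
P2 indiff ⇒ p·6+(1-p)·0 = p·4+(1-p)·4 ⇒ p(2) = (1-p)(4) ⇒ p = 2/3

p=2/3, q=1/5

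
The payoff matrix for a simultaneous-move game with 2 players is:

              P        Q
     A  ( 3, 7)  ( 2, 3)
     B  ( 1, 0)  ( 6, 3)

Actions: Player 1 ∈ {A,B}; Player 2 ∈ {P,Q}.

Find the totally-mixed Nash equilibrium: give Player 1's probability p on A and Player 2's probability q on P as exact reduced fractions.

p=3/7, q=2/3

P1 indiff ⇒ q·3+(1-q)·2 = q·1+(1-q)·6 ⇒ q(2) = (1-q)(4) ⇒ q = 2/3
P2 indiff ⇒ p·7+(1-p)·0 = p·3+(1-p)·3 ⇒ p(4) = (1-p)(3) ⇒ p = 3/7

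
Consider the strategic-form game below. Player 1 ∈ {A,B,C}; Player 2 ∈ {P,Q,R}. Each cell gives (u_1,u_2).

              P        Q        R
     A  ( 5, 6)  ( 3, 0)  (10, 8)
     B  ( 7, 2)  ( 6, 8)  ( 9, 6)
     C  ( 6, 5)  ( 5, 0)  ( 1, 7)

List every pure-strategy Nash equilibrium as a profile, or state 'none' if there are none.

Nash profiles: (A,R), (B,Q)

(A,P): not NE [P1→B gives 7>5; P2→R gives 8>6]
(A,Q): not NE [P1→B gives 6>3; P2→R gives 8>0]
(A,R): NE
(B,P): not NE [P2→Q gives 8>2]
(B,Q): NE
(B,R): not NE [P1→A gives 10>9; P2→Q gives 8>6]
(C,P): not NE [P1→B gives 7>6; P2→R gives 7>5]
(C,Q): not NE [P1→B gives 6>5; P2→R gives 7>0]
(C,R): not NE [P1→A gives 10>1]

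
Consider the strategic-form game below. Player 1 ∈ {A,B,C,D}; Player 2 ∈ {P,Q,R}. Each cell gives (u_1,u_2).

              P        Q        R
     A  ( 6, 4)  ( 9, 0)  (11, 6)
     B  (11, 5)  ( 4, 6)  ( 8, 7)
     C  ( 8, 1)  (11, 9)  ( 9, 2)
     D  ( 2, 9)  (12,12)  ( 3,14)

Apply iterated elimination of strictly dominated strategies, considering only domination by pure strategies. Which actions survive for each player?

P2 drop P (R beats it: A:6>4 B:7>5 C:2>1 D:14>9)
P1 drop B (A beats it: Q:9>4 R:11>8)
P1→{A,C,D} P2→{Q,R}

Remaining: P1:{A,C,D} P2:{Q,R}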